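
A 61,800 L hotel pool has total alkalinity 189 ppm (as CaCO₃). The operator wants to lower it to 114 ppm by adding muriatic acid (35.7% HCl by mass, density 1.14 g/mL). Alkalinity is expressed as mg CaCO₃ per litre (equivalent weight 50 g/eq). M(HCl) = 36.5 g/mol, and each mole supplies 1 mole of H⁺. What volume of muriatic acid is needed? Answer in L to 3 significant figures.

8.31 L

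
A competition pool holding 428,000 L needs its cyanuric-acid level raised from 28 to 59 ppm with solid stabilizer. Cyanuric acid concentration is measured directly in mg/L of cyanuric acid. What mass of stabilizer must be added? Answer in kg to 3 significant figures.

13.3 kg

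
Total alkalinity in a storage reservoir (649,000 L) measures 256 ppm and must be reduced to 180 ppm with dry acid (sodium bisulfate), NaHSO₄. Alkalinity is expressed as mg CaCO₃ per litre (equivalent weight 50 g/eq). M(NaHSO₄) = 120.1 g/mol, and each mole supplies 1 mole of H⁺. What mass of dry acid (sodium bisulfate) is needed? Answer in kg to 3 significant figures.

118 kg

Alkalinity to neutralize: (256 − 180) = 76 mg/L as CaCO₃ × 649,000 L = 49,320 g as CaCO₃.
Equivalents of H⁺ required: 49,320 ÷ 50 g/eq = 986.5 eq = 986.5 mol NaHSO₄.
Mass of NaHSO₄: 986.5 × 120.1 = 118,500 g.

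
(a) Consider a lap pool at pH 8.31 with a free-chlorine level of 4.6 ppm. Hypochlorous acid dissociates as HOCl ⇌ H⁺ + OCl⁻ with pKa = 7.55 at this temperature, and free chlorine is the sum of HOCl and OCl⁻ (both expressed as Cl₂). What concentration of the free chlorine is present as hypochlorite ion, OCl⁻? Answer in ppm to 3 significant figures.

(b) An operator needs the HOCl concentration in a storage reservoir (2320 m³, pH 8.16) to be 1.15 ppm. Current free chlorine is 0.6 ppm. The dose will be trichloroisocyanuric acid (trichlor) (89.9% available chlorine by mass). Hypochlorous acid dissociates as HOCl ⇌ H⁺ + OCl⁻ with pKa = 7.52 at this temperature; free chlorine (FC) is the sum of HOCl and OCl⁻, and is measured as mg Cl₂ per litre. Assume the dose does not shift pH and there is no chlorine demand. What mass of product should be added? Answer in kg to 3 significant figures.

(a) 3.92 ppm; (b) 14.4 kg

(a) [OCl⁻]/[HOCl] = 10^(pH − pKa) = 10^(8.31 − 7.55) = 10^0.76 = 5.754.
(a) Fraction as HOCl = 1 / (1 + 5.754) = 0.1481.
(a) OCl⁻ = (1 − 0.1481) × 4.6 ppm = 3.919 ppm.

(b) Volume: 2320 m³ = 2,320,000 L.
(b) [OCl⁻]/[HOCl] = 10^(pH − pKa) = 10^(8.16 − 7.52) = 4.365; fraction as HOCl = 1/(1 + 4.365) = 0.1864.
(b) Free chlorine required for 1.15 ppm HOCl: 1.15 / 0.1864 = 6.17 ppm.
(b) FC to add: 6.17 − 0.6 = 5.57 mg/L as Cl₂.
(b) Cl₂ equivalent: 5.57 mg/L × 2,320,000 L = 12,920 g.
(b) Product at 89.9% available Cl: 12,920 / 0.899 = 14,370 g.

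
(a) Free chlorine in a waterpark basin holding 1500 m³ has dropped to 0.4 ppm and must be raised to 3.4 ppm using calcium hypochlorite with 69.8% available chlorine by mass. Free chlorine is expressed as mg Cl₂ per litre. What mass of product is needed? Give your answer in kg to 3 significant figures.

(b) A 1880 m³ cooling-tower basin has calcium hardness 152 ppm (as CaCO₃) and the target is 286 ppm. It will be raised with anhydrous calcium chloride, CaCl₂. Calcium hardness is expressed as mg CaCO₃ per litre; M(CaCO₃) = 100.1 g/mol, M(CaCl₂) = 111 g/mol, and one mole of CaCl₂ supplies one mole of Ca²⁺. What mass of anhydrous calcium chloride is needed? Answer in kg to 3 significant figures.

(a) Volume: 1500 m³ = 1,500,000 L.
(a) Chlorine deficit: 3.4 − 0.4 = 3 ppm = 3 mg/L as Cl₂.
(a) Cl₂ equivalent needed: 3 mg/L × 1,500,000 L = 4,500,000 mg = 4500 g.
(a) Product at 69.8% available chlorine: 4500 / 0.698 = 6447 g.

(b) Volume: 1880 m³ = 1,880,000 L.
(b) Hardness to add: (286 − 152) = 134 mg/L as CaCO₃ × 1,880,000 L = 251,900 g as CaCO₃.
(b) Moles of Ca²⁺ (1 mol Ca²⁺ ≡ 1 mol CaCO₃): 251,900 / 100.1 g/mol = 2517 mol.
(b) Mass of CaCl₂: 2517 × 111 = 279,400 g.

(a) 6.45 kg; (b) 279 kg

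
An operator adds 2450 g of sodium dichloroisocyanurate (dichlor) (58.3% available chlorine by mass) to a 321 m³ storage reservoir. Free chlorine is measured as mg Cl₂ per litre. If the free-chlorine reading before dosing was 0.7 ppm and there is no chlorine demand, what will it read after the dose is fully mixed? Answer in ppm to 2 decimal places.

5.15 ppm

Volume: 321 m³ = 321,000 L.
Available chlorine delivered: 2450 g × 0.583 = 1428 g as Cl₂.
Concentration rise: 1428 g / 321,000 L = 4.45 mg/L = 4.45 ppm.
Final FC: 0.7 + 4.45 = 5.15 ppm.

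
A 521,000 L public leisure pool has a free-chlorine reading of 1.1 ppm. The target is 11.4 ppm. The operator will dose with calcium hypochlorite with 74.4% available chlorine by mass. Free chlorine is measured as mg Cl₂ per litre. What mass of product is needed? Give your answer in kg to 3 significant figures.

Chlorine deficit: 11.4 − 1.1 = 10.3 ppm = 10.3 mg/L as Cl₂.
Cl₂ equivalent needed: 10.3 mg/L × 521,000 L = 5,366,000 mg = 5366 g.
Product at 74.4% available chlorine: 5366 / 0.744 = 7213 g.

7.21 kg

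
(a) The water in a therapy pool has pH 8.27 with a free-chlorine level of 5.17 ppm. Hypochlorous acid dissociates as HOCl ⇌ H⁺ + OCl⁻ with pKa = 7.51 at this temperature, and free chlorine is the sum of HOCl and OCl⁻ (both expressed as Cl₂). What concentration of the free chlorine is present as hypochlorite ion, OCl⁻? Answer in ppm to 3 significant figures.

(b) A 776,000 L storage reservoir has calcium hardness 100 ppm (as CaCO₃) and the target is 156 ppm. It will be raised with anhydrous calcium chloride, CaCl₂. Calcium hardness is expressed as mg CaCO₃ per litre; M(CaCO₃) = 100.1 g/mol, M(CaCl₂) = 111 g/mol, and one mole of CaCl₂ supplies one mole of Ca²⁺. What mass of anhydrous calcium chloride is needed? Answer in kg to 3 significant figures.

(a) [OCl⁻]/[HOCl] = 10^(pH − pKa) = 10^(8.27 − 7.51) = 10^0.76 = 5.754.
(a) Fraction as HOCl = 1 / (1 + 5.754) = 0.1481.
(a) OCl⁻ = (1 − 0.1481) × 5.17 ppm = 4.405 ppm.

(b) Hardness to add: (156 − 100) = 56 mg/L as CaCO₃ × 776,000 L = 43,460 g as CaCO₃.
(b) Moles of Ca²⁺ (1 mol Ca²⁺ ≡ 1 mol CaCO₃): 43,460 / 100.1 g/mol = 434.1 mol.
(b) Mass of CaCl₂: 434.1 × 111 = 48,190 g.

(a) 4.40 ppm; (b) 48.2 kg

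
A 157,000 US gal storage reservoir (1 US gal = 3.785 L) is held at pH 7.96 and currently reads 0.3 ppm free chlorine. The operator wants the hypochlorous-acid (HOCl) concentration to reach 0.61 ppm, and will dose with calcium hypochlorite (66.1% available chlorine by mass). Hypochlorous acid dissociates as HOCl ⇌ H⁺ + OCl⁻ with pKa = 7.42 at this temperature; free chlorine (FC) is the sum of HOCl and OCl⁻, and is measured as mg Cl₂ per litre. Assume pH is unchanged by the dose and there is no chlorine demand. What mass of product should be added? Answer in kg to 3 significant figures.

Volume: 157,000 US gal × 3.785 L/gal = 594,245 L.
[OCl⁻]/[HOCl] = 10^(pH − pKa) = 10^(7.96 − 7.42) = 3.467; fraction as HOCl = 1/(1 + 3.467) = 0.2238.
Free chlorine required for 0.61 ppm HOCl: 0.61 / 0.2238 = 2.725 ppm.
FC to add: 2.725 − 0.3 = 2.425 mg/L as Cl₂.
Cl₂ equivalent: 2.425 mg/L × 594,245 L = 1441 g.
Product at 66.1% available Cl: 1441 / 0.661 = 2180 g.

2.18 kg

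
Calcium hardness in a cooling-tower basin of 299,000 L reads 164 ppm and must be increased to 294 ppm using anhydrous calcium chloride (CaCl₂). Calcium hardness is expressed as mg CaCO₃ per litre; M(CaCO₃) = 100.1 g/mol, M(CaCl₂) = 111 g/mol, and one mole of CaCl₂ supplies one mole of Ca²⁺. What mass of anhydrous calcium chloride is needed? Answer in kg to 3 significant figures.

43.1 kg

Hardness to add: (294 − 164) = 130 mg/L as CaCO₃ × 299,000 L = 38,870 g as CaCO₃.
Moles of Ca²⁺ (1 mol Ca²⁺ ≡ 1 mol CaCO₃): 38,870 / 100.1 g/mol = 388.3 mol.
Mass of CaCl₂: 388.3 × 111 = 43,100 g.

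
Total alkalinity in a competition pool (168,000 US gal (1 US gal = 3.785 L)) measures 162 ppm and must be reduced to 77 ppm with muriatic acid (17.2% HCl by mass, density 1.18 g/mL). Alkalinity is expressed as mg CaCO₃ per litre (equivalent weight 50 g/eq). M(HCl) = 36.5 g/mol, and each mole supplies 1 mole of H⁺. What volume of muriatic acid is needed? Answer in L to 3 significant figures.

Volume: 168,000 US gal × 3.785 L/gal = 635,880 L.
Alkalinity to neutralize: (162 − 77) = 85 mg/L as CaCO₃ × 635,880 L = 54,050 g as CaCO₃.
Equivalents of H⁺ required: 54,050 ÷ 50 g/eq = 1081 eq = 1081 mol HCl.
Mass of HCl: 1081 × 36.5 = 39,460 g.
Mass of 17.2% solution: 39,460 / 0.172 = 229,400 g.
Volume: 229,400 g ÷ 1.18 g/mL = 194,400 mL.

194 L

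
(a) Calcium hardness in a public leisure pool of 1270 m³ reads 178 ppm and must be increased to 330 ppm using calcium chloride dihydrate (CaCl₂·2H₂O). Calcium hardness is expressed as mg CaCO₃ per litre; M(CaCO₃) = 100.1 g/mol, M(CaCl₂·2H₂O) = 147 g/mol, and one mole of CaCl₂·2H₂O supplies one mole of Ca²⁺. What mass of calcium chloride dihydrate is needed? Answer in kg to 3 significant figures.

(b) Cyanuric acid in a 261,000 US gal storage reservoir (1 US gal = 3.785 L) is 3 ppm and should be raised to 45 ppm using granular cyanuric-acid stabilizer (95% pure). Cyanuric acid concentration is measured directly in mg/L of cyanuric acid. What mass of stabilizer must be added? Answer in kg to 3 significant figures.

(a) 283 kg; (b) 43.7 kg

(a) Volume: 1270 m³ = 1,270,000 L.
(a) Hardness to add: (330 − 178) = 152 mg/L as CaCO₃ × 1,270,000 L = 193,000 g as CaCO₃.
(a) Moles of Ca²⁺ (1 mol Ca²⁺ ≡ 1 mol CaCO₃): 193,000 / 100.1 g/mol = 1928 mol.
(a) Mass of CaCl₂·2H₂O: 1928 × 147 = 283,500 g.

(b) Volume: 261,000 US gal × 3.785 L/gal = 987,885 L.
(b) CYA to add: (45 − 3) = 42 mg/L × 987,885 L = 41,490 g cyanuric acid.
(b) At 95% purity: 41,490 / 0.95 = 43,670 g product.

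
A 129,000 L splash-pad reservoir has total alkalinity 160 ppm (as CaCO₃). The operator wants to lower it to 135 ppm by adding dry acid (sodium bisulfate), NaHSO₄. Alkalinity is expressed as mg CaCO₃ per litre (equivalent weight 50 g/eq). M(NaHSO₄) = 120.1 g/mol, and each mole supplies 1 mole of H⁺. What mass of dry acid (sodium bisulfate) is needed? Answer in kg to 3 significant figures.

7.75 kg

Alkalinity to neutralize: (160 − 135) = 25 mg/L as CaCO₃ × 129,000 L = 3225 g as CaCO₃.
Equivalents of H⁺ required: 3225 ÷ 50 g/eq = 64.5 eq = 64.5 mol NaHSO₄.
Mass of NaHSO₄: 64.5 × 120.1 = 7746 g.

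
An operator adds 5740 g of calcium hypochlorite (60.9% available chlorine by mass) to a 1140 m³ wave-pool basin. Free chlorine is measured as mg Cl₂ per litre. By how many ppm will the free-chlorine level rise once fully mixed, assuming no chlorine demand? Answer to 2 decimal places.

3.07 ppm

Volume: 1140 m³ = 1,140,000 L.
Available chlorine delivered: 5740 g × 0.609 = 3496 g as Cl₂.
Concentration rise: 3496 g / 1,140,000 L = 3.066 mg/L = 3.07 ppm.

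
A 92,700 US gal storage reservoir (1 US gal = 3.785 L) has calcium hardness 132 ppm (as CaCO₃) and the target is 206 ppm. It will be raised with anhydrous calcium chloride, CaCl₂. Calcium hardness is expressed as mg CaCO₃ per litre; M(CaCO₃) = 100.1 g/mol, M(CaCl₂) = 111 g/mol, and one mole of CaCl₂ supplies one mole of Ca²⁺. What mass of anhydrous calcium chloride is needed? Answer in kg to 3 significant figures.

28.8 kg

Volume: 92,700 US gal × 3.785 L/gal = 350,870 L.
Hardness to add: (206 − 132) = 74 mg/L as CaCO₃ × 350,870 L = 25,960 g as CaCO₃.
Moles of Ca²⁺ (1 mol Ca²⁺ ≡ 1 mol CaCO₃): 25,960 / 100.1 g/mol = 259.4 mol.
Mass of CaCl₂: 259.4 × 111 = 28,790 g.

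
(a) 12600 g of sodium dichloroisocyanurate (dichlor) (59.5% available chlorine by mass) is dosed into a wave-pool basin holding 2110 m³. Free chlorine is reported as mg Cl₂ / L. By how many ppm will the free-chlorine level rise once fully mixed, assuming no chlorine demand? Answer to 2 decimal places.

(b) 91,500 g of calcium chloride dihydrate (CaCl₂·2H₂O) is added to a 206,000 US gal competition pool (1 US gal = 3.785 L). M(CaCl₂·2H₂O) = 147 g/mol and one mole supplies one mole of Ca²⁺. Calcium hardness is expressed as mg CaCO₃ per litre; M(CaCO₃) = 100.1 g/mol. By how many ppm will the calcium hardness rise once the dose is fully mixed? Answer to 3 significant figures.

(a) 3.55 ppm; (b) 79.9 ppm

(a) Volume: 2110 m³ = 2,110,000 L.
(a) Available chlorine delivered: 12,600 g × 0.595 = 7497 g as Cl₂.
(a) Concentration rise: 7497 g / 2,110,000 L = 3.553 mg/L = 3.55 ppm.

(b) Volume: 206,000 US gal × 3.785 L/gal = 779,710 L.
(b) Moles of Ca²⁺: 91,500 g ÷ 147 g/mol = 622.4 mol.
(b) As CaCO₃: 622.4 mol × 100.1 g/mol = 62,310 g.
(b) Rise: 62,310 g / 779,710 L × 1000 = 79.91 mg/L.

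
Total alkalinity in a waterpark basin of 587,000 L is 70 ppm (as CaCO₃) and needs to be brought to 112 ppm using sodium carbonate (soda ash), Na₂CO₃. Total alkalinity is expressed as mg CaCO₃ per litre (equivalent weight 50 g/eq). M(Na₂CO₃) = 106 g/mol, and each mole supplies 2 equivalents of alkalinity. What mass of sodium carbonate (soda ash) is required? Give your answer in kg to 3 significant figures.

Alkalinity to add: (112 − 70) = 42 mg/L as CaCO₃ × 587,000 L = 24,650 g as CaCO₃.
Equivalents: 24,650 g ÷ 50 g/eq = 493.1 eq.
Each mole of Na₂CO₃ supplies 2 eq, so 493.1 / 2 = 246.5 mol.
Mass: 246.5 mol × 106 g/mol = 26,130 g.

26.1 kg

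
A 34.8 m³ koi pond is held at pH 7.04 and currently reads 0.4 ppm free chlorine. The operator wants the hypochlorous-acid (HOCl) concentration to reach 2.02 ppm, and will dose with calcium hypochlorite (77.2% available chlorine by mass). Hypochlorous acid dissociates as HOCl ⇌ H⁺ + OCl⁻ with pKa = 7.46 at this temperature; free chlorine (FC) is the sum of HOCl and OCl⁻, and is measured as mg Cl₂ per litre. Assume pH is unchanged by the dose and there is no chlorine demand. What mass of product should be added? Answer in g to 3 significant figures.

Volume: 34.8 m³ = 34,800 L.
[OCl⁻]/[HOCl] = 10^(pH − pKa) = 10^(7.04 − 7.46) = 0.3802; fraction as HOCl = 1/(1 + 0.3802) = 0.7245.
Free chlorine required for 2.02 ppm HOCl: 2.02 / 0.7245 = 2.788 ppm.
FC to add: 2.788 − 0.4 = 2.388 mg/L as Cl₂.
Cl₂ equivalent: 2.388 mg/L × 34,800 L = 83.1 g.
Product at 77.2% available Cl: 83.1 / 0.772 = 107.6 g.

108 g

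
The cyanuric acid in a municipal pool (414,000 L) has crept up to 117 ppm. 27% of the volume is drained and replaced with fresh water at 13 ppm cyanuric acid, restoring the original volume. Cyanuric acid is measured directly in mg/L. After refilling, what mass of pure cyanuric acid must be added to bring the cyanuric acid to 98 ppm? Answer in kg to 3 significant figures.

After draining 27% and refilling: 117 × 0.73 + 13 × 0.27 = 88.92 ppm.
Deficit to target: 98 − 88.92 = 9.08 mg/L.
Mass: 9.08 mg/L × 414,000 L = 3759 g cyanuric acid.

3.76 kg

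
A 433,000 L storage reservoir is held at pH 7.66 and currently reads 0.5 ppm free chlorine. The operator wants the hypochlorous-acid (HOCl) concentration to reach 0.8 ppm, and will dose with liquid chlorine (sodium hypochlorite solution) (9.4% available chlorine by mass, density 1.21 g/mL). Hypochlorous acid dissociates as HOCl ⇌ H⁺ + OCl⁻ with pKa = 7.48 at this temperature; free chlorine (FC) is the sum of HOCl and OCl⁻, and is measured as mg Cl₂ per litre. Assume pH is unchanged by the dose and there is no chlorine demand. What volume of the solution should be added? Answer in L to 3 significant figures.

5.75 L

[OCl⁻]/[HOCl] = 10^(pH − pKa) = 10^(7.66 − 7.48) = 1.514; fraction as HOCl = 1/(1 + 1.514) = 0.3978.
Free chlorine required for 0.8 ppm HOCl: 0.8 / 0.3978 = 2.011 ppm.
FC to add: 2.011 − 0.5 = 1.511 mg/L as Cl₂.
Cl₂ equivalent: 1.511 mg/L × 433,000 L = 654.2 g.
Product at 9.4% available Cl: 654.2 / 0.094 = 6960 g.
Volume: 6960 g ÷ 1.21 g/mL = 5752 mL.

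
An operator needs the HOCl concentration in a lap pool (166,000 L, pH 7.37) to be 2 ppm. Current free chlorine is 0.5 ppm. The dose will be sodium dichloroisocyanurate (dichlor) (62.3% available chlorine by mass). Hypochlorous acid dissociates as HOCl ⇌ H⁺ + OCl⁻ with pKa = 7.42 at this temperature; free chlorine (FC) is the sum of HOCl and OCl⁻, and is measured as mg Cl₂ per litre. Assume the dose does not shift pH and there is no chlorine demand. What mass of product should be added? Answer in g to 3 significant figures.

[OCl⁻]/[HOCl] = 10^(pH − pKa) = 10^(7.37 − 7.42) = 0.8913; fraction as HOCl = 1/(1 + 0.8913) = 0.5288.
Free chlorine required for 2 ppm HOCl: 2 / 0.5288 = 3.783 ppm.
FC to add: 3.783 − 0.5 = 3.283 mg/L as Cl₂.
Cl₂ equivalent: 3.283 mg/L × 166,000 L = 544.9 g.
Product at 62.3% available Cl: 544.9 / 0.623 = 874.6 g.

875 g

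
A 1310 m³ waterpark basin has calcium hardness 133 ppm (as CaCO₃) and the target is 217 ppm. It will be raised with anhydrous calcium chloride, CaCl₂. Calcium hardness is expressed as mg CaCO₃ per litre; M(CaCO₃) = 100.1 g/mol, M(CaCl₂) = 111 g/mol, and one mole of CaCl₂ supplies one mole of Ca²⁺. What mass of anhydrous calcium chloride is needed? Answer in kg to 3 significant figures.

122 kg

Volume: 1310 m³ = 1,310,000 L.
Hardness to add: (217 − 133) = 84 mg/L as CaCO₃ × 1,310,000 L = 110,000 g as CaCO₃.
Moles of Ca²⁺ (1 mol Ca²⁺ ≡ 1 mol CaCO₃): 110,000 / 100.1 g/mol = 1099 mol.
Mass of CaCl₂: 1099 × 111 = 122,000 g.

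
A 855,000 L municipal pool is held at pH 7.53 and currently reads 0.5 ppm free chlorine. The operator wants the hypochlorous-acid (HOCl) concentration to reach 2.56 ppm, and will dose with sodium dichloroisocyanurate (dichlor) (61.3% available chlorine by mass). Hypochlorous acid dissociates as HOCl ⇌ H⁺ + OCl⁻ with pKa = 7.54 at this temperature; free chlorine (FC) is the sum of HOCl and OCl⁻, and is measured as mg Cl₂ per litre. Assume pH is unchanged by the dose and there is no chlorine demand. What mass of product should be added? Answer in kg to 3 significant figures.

[OCl⁻]/[HOCl] = 10^(pH − pKa) = 10^(7.53 − 7.54) = 0.9772; fraction as HOCl = 1/(1 + 0.9772) = 0.5058.
Free chlorine required for 2.56 ppm HOCl: 2.56 / 0.5058 = 5.062 ppm.
FC to add: 5.062 − 0.5 = 4.562 mg/L as Cl₂.
Cl₂ equivalent: 4.562 mg/L × 855,000 L = 3900 g.
Product at 61.3% available Cl: 3900 / 0.613 = 6363 g.

6.36 kg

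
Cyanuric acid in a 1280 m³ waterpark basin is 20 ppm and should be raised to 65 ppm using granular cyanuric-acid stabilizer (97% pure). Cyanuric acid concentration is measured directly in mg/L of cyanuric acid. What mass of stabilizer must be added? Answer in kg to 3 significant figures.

Volume: 1280 m³ = 1,280,000 L.
CYA to add: (65 − 20) = 45 mg/L × 1,280,000 L = 57,600 g cyanuric acid.
At 97% purity: 57,600 / 0.97 = 59,380 g product.

59.4 kg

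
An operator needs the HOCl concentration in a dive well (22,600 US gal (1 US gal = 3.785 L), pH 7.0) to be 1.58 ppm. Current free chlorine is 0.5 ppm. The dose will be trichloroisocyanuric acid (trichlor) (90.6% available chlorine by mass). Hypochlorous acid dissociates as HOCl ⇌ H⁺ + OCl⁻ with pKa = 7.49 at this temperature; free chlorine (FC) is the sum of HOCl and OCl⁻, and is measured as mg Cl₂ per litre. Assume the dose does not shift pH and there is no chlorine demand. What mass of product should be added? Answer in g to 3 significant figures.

Volume: 22,600 US gal × 3.785 L/gal = 85,541 L.
[OCl⁻]/[HOCl] = 10^(pH − pKa) = 10^(7.0 − 7.49) = 0.3236; fraction as HOCl = 1/(1 + 0.3236) = 0.7555.
Free chlorine required for 1.58 ppm HOCl: 1.58 / 0.7555 = 2.091 ppm.
FC to add: 2.091 − 0.5 = 1.591 mg/L as Cl₂.
Cl₂ equivalent: 1.591 mg/L × 85,541 L = 136.1 g.
Product at 90.6% available Cl: 136.1 / 0.906 = 150.2 g.

150 g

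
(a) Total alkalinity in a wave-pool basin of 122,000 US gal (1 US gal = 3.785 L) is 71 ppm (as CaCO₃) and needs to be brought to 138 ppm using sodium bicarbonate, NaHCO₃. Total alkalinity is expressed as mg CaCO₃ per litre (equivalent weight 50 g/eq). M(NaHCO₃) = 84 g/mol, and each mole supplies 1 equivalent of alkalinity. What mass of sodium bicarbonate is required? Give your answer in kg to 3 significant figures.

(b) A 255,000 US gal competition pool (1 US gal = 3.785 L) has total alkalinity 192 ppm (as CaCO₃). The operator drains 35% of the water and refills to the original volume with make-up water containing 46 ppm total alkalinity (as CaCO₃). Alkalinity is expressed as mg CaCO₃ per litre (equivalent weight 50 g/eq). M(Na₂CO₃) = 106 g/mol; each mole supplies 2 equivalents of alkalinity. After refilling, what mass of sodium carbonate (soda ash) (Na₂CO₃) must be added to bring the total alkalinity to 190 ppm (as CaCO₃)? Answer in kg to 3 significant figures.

(a) 52.0 kg; (b) 50.2 kg

(a) Volume: 122,000 US gal × 3.785 L/gal = 461,770 L.
(a) Alkalinity to add: (138 − 71) = 67 mg/L as CaCO₃ × 461,770 L = 30,940 g as CaCO₃.
(a) Equivalents: 30,940 g ÷ 50 g/eq = 618.8 eq.
(a) NaHCO₃ supplies 1 eq per mole → 618.8 mol.
(a) Mass: 618.8 mol × 84 g/mol = 51,980 g.

(b) Volume: 255,000 US gal × 3.785 L/gal = 965,175 L.
(b) After draining 35% and refilling: 192 × 0.65 + 46 × 0.35 = 140.9 ppm.
(b) Deficit to target: 190 − 140.9 = 49.1 mg/L.
(b) As CaCO₃: 49.1 mg/L × 965,175 L = 47,390 g; ÷ 50 g/eq ÷ 2 = 473.9 mol Na₂CO₃.
(b) Mass: 473.9 × 106 = 50,230 g.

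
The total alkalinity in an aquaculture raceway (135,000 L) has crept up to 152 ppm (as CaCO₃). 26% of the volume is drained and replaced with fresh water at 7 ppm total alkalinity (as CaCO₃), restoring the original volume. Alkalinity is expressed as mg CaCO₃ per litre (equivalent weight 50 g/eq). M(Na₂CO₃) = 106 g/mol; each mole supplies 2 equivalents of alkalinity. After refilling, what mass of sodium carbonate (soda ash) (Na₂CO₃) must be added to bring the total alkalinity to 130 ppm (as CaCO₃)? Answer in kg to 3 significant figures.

After draining 26% and refilling: 152 × 0.74 + 7 × 0.26 = 114.3 ppm.
Deficit to target: 130 − 114.3 = 15.7 mg/L.
As CaCO₃: 15.7 mg/L × 135,000 L = 2120 g; ÷ 50 g/eq ÷ 2 = 21.2 mol Na₂CO₃.
Mass: 21.2 × 106 = 2247 g.

2.25 kg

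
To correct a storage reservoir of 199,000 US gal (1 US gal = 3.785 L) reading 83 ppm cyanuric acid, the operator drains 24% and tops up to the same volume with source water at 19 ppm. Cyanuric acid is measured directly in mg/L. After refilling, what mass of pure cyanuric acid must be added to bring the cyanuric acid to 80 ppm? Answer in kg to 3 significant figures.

9.31 kg

Volume: 199,000 US gal × 3.785 L/gal = 753,215 L.
After draining 24% and refilling: 83 × 0.76 + 19 × 0.24 = 67.64 ppm.
Deficit to target: 80 − 67.64 = 12.36 mg/L.
Mass: 12.36 mg/L × 753,215 L = 9310 g cyanuric acid.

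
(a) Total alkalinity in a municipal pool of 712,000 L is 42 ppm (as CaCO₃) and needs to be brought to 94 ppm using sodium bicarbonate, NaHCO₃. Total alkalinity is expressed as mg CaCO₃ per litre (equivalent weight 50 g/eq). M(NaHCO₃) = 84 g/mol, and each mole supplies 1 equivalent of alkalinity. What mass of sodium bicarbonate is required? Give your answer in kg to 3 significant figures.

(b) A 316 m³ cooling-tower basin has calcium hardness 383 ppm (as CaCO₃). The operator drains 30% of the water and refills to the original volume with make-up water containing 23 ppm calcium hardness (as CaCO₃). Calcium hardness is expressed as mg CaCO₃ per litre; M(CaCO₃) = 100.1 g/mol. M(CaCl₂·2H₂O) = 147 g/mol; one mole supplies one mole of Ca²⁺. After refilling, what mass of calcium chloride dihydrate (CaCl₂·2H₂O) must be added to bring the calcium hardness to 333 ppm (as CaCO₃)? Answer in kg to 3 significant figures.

(a) Alkalinity to add: (94 − 42) = 52 mg/L as CaCO₃ × 712,000 L = 37,020 g as CaCO₃.
(a) Equivalents: 37,020 g ÷ 50 g/eq = 740.5 eq.
(a) NaHCO₃ supplies 1 eq per mole → 740.5 mol.
(a) Mass: 740.5 mol × 84 g/mol = 62,200 g.

(b) Volume: 316 m³ = 316,000 L.
(b) After draining 30% and refilling: 383 × 0.70 + 23 × 0.30 = 275 ppm.
(b) Deficit to target: 333 − 275 = 58 mg/L.
(b) As CaCO₃: 58 mg/L × 316,000 L = 18,330 g; ÷ 100.1 = 183.1 mol Ca²⁺.
(b) Mass: 183.1 × 147 = 26,920 g.

(a) 62.2 kg; (b) 26.9 kg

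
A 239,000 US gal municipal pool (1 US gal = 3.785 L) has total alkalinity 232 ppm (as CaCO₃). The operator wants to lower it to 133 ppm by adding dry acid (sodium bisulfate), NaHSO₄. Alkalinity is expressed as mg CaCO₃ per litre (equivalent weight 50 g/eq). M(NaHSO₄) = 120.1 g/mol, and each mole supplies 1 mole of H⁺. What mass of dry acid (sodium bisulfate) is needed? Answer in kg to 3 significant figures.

Volume: 239,000 US gal × 3.785 L/gal = 904,615 L.
Alkalinity to neutralize: (232 − 133) = 99 mg/L as CaCO₃ × 904,615 L = 89,560 g as CaCO₃.
Equivalents of H⁺ required: 89,560 ÷ 50 g/eq = 1791 eq = 1791 mol NaHSO₄.
Mass of NaHSO₄: 1791 × 120.1 = 215,100 g.

215 kg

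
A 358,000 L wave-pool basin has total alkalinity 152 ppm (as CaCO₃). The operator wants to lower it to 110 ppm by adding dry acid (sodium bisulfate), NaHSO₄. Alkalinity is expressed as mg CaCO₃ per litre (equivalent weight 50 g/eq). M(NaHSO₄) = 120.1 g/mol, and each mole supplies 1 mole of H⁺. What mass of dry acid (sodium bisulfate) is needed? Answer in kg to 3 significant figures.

Alkalinity to neutralize: (152 − 110) = 42 mg/L as CaCO₃ × 358,000 L = 15,040 g as CaCO₃.
Equivalents of H⁺ required: 15,040 ÷ 50 g/eq = 300.7 eq = 300.7 mol NaHSO₄.
Mass of NaHSO₄: 300.7 × 120.1 = 36,120 g.

36.1 kg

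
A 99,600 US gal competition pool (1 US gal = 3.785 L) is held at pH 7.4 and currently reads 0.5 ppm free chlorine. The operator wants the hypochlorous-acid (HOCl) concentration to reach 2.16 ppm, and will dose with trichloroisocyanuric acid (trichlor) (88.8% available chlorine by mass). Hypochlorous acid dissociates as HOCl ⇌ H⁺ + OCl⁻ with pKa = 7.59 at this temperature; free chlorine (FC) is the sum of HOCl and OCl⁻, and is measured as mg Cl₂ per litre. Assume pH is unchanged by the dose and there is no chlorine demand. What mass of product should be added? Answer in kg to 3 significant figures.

1.30 kg

Volume: 99,600 US gal × 3.785 L/gal = 376,986 L.
[OCl⁻]/[HOCl] = 10^(pH − pKa) = 10^(7.4 − 7.59) = 0.6457; fraction as HOCl = 1/(1 + 0.6457) = 0.6077.
Free chlorine required for 2.16 ppm HOCl: 2.16 / 0.6077 = 3.555 ppm.
FC to add: 3.555 − 0.5 = 3.055 mg/L as Cl₂.
Cl₂ equivalent: 3.055 mg/L × 376,986 L = 1152 g.
Product at 88.8% available Cl: 1152 / 0.888 = 1297 g.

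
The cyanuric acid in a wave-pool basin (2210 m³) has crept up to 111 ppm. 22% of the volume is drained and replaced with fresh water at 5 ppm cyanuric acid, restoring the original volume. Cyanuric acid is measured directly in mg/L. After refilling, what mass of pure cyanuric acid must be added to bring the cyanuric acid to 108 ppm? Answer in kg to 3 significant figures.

Volume: 2210 m³ = 2,210,000 L.
After draining 22% and refilling: 111 × 0.78 + 5 × 0.22 = 87.68 ppm.
Deficit to target: 108 − 87.68 = 20.32 mg/L.
Mass: 20.32 mg/L × 2,210,000 L = 44,910 g cyanuric acid.

44.9 kg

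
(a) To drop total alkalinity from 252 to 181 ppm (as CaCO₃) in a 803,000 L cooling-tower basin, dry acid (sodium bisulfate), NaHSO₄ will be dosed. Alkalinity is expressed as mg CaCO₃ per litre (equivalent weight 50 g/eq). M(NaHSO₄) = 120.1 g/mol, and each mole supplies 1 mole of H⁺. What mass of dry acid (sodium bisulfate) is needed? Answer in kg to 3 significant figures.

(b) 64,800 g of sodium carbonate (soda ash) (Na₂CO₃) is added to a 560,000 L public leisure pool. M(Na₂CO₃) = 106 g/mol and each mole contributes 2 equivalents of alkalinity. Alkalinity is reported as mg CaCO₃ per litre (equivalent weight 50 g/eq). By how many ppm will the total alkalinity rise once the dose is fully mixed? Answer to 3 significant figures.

(a) Alkalinity to neutralize: (252 − 181) = 71 mg/L as CaCO₃ × 803,000 L = 57,010 g as CaCO₃.
(a) Equivalents of H⁺ required: 57,010 ÷ 50 g/eq = 1140 eq = 1140 mol NaHSO₄.
(a) Mass of NaHSO₄: 1140 × 120.1 = 136,900 g.

(b) Moles of Na₂CO₃: 64,800 g ÷ 106 g/mol = 611.3 mol → 1223 eq of alkalinity.
(b) As CaCO₃: 1223 eq × 50 g/eq = 61,130 g.
(b) Rise: 61,130 g / 560,000 L × 1000 = 109.2 mg/L.

(a) 137 kg; (b) 109 ppm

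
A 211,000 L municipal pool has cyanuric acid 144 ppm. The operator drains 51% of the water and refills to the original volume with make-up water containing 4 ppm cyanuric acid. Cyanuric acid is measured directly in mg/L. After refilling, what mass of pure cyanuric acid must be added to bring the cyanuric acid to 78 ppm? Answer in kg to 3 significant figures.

After draining 51% and refilling: 144 × 0.49 + 4 × 0.51 = 72.6 ppm.
Deficit to target: 78 − 72.6 = 5.4 mg/L.
Mass: 5.4 mg/L × 211,000 L = 1139 g cyanuric acid.

1.14 kg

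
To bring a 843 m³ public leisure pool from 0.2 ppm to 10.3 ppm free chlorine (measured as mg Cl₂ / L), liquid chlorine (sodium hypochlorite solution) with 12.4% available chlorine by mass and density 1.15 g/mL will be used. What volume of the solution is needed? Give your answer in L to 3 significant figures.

59.7 L

Volume: 843 m³ = 843,000 L.
Chlorine deficit: 10.3 − 0.2 = 10.1 ppm = 10.1 mg/L as Cl₂.
Cl₂ equivalent needed: 10.1 mg/L × 843,000 L = 8,514,000 mg = 8514 g.
Product at 12.4% available chlorine: 8514 / 0.124 = 68,660 g.
Volume at density 1.15 g/mL: 68,660 g ÷ 1.15 g/mL = 59,710 mL.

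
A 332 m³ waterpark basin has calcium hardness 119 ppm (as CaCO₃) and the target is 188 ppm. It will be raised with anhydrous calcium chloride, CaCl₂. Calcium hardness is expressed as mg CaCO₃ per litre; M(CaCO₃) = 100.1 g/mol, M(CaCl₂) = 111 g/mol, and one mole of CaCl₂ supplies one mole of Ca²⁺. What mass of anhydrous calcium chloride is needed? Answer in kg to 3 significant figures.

Volume: 332 m³ = 332,000 L.
Hardness to add: (188 − 119) = 69 mg/L as CaCO₃ × 332,000 L = 22,910 g as CaCO₃.
Moles of Ca²⁺ (1 mol Ca²⁺ ≡ 1 mol CaCO₃): 22,910 / 100.1 g/mol = 228.9 mol.
Mass of CaCl₂: 228.9 × 111 = 25,400 g.

25.4 kg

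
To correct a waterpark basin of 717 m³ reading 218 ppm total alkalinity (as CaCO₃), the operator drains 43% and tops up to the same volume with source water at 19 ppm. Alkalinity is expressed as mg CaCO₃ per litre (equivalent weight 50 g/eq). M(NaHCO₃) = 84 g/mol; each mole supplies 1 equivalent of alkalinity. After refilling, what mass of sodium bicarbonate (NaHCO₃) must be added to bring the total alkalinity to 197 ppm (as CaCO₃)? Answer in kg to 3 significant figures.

77.8 kg

Volume: 717 m³ = 717,000 L.
After draining 43% and refilling: 218 × 0.57 + 19 × 0.43 = 132.43 ppm.
Deficit to target: 197 − 132.43 = 64.57 mg/L.
As CaCO₃: 64.57 mg/L × 717,000 L = 46,300 g; ÷ 50 g/eq ÷ 1 = 925.9 mol NaHCO₃.
Mass: 925.9 × 84 = 77,780 g.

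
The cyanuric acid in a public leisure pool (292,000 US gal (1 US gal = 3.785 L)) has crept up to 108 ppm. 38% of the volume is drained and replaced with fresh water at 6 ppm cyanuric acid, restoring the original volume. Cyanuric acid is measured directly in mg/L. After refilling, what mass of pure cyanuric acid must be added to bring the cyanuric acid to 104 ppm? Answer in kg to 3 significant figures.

Volume: 292,000 US gal × 3.785 L/gal = 1,105,220 L.
After draining 38% and refilling: 108 × 0.62 + 6 × 0.38 = 69.24 ppm.
Deficit to target: 104 − 69.24 = 34.76 mg/L.
Mass: 34.76 mg/L × 1,105,220 L = 38,420 g cyanuric acid.

38.4 kg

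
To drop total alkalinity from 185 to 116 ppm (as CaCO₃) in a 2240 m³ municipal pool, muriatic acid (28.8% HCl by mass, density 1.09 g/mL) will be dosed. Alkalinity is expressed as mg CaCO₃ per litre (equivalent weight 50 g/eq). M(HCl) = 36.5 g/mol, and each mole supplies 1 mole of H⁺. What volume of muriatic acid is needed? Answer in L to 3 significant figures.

359 L

Volume: 2240 m³ = 2,240,000 L.
Alkalinity to neutralize: (185 − 116) = 69 mg/L as CaCO₃ × 2,240,000 L = 154,600 g as CaCO₃.
Equivalents of H⁺ required: 154,600 ÷ 50 g/eq = 3091 eq = 3091 mol HCl.
Mass of HCl: 3091 × 36.5 = 112,800 g.
Mass of 28.8% solution: 112,800 / 0.288 = 391,800 g.
Volume: 391,800 g ÷ 1.09 g/mL = 359,400 mL.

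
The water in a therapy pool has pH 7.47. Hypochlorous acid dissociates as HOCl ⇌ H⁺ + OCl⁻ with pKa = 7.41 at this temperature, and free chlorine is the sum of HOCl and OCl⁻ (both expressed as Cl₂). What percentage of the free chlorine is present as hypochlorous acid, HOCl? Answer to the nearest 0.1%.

[OCl⁻]/[HOCl] = 10^(pH − pKa) = 10^(7.47 − 7.41) = 10^0.06 = 1.148.
Fraction as HOCl = 1 / (1 + 1.148) = 0.4655.

46.6%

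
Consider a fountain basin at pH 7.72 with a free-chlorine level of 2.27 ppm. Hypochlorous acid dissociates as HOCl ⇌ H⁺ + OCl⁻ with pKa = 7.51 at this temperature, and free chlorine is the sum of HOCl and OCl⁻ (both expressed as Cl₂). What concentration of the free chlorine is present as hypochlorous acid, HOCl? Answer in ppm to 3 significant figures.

[OCl⁻]/[HOCl] = 10^(pH − pKa) = 10^(7.72 − 7.51) = 10^0.21 = 1.622.
Fraction as HOCl = 1 / (1 + 1.622) = 0.3814.
HOCl = 0.3814 × 2.27 ppm = 0.8658 ppm.

0.866 ppm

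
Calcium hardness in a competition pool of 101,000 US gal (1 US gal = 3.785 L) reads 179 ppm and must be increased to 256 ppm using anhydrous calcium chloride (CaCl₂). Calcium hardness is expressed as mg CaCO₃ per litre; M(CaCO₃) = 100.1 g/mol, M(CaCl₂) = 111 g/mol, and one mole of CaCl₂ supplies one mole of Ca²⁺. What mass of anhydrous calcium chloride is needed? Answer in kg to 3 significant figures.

Volume: 101,000 US gal × 3.785 L/gal = 382,285 L.
Hardness to add: (256 − 179) = 77 mg/L as CaCO₃ × 382,285 L = 29,440 g as CaCO₃.
Moles of Ca²⁺ (1 mol Ca²⁺ ≡ 1 mol CaCO₃): 29,440 / 100.1 g/mol = 294.1 mol.
Mass of CaCl₂: 294.1 × 111 = 32,640 g.

32.6 kg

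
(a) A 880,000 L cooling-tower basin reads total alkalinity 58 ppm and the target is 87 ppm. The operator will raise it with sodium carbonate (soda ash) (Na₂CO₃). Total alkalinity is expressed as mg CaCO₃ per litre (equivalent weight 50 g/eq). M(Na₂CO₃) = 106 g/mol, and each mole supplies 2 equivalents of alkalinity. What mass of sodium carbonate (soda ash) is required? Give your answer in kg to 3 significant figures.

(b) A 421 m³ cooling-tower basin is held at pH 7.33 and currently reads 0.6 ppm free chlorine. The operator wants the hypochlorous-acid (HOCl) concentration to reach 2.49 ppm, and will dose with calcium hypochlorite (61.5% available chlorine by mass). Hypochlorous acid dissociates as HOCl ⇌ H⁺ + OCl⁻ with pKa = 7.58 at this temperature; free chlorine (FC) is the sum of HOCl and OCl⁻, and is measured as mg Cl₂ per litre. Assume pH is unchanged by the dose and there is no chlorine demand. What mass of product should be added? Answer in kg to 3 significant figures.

(a) 27.1 kg; (b) 2.25 kg

(a) Alkalinity to add: (87 − 58) = 29 mg/L as CaCO₃ × 880,000 L = 25,520 g as CaCO₃.
(a) Equivalents: 25,520 g ÷ 50 g/eq = 510.4 eq.
(a) Each mole of Na₂CO₃ supplies 2 eq, so 510.4 / 2 = 255.2 mol.
(a) Mass: 255.2 mol × 106 g/mol = 27,050 g.

(b) Volume: 421 m³ = 421,000 L.
(b) [OCl⁻]/[HOCl] = 10^(pH − pKa) = 10^(7.33 − 7.58) = 0.5623; fraction as HOCl = 1/(1 + 0.5623) = 0.6401.
(b) Free chlorine required for 2.49 ppm HOCl: 2.49 / 0.6401 = 3.89 ppm.
(b) FC to add: 3.89 − 0.6 = 3.29 mg/L as Cl₂.
(b) Cl₂ equivalent: 3.29 mg/L × 421,000 L = 1385 g.
(b) Product at 61.5% available Cl: 1385 / 0.615 = 2252 g.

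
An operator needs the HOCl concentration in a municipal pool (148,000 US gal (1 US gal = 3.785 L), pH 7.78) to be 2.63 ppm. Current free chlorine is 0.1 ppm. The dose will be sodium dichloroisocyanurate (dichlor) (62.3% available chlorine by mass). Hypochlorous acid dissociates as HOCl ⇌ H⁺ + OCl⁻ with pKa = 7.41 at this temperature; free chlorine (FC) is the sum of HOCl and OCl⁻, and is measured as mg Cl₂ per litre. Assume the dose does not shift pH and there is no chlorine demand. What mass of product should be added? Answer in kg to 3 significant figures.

Volume: 148,000 US gal × 3.785 L/gal = 560,180 L.
[OCl⁻]/[HOCl] = 10^(pH − pKa) = 10^(7.78 − 7.41) = 2.344; fraction as HOCl = 1/(1 + 2.344) = 0.299.
Free chlorine required for 2.63 ppm HOCl: 2.63 / 0.299 = 8.795 ppm.
FC to add: 8.795 − 0.1 = 8.695 mg/L as Cl₂.
Cl₂ equivalent: 8.695 mg/L × 560,180 L = 4871 g.
Product at 62.3% available Cl: 4871 / 0.623 = 7819 g.

7.82 kg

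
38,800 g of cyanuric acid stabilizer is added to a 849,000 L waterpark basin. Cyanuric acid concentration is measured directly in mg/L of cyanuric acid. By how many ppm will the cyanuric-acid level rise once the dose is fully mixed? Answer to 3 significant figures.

Rise: 38,800 g / 849,000 L × 1000 = 45.7 mg/L.

45.7 ppm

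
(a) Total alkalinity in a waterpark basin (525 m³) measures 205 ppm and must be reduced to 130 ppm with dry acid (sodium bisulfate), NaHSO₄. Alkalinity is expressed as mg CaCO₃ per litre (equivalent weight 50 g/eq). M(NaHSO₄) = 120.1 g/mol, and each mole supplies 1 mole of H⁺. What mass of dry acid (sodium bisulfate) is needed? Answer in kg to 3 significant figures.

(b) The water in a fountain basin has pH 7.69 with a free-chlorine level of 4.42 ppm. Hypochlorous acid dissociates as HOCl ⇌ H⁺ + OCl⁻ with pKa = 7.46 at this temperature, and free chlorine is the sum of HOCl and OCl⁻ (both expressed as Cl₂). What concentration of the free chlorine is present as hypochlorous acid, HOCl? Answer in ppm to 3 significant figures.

(a) Volume: 525 m³ = 525,000 L.
(a) Alkalinity to neutralize: (205 − 130) = 75 mg/L as CaCO₃ × 525,000 L = 39,380 g as CaCO₃.
(a) Equivalents of H⁺ required: 39,380 ÷ 50 g/eq = 787.5 eq = 787.5 mol NaHSO₄.
(a) Mass of NaHSO₄: 787.5 × 120.1 = 94,580 g.

(b) [OCl⁻]/[HOCl] = 10^(pH − pKa) = 10^(7.69 − 7.46) = 10^0.23 = 1.698.
(b) Fraction as HOCl = 1 / (1 + 1.698) = 0.3706.
(b) HOCl = 0.3706 × 4.42 ppm = 1.638 ppm.

(a) 94.6 kg; (b) 1.64 ppm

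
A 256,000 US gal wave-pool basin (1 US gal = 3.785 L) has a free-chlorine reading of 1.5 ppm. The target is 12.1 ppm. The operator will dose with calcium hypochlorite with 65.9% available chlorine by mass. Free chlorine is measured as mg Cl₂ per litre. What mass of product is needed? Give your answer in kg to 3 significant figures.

15.6 kg

Volume: 256,000 US gal × 3.785 L/gal = 968,960 L.
Chlorine deficit: 12.1 − 1.5 = 10.6 ppm = 10.6 mg/L as Cl₂.
Cl₂ equivalent needed: 10.6 mg/L × 968,960 L = 10,270,000 mg = 10,270 g.
Product at 65.9% available chlorine: 10,270 / 0.659 = 15,590 g.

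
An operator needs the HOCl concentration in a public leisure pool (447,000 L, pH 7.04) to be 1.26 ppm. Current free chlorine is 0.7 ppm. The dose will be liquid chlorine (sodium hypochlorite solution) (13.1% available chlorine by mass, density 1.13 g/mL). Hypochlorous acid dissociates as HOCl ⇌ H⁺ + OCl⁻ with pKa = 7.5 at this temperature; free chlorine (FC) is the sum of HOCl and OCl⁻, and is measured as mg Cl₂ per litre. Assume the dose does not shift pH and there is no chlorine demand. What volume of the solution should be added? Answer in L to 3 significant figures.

3.01 L

[OCl⁻]/[HOCl] = 10^(pH − pKa) = 10^(7.04 − 7.5) = 0.3467; fraction as HOCl = 1/(1 + 0.3467) = 0.7425.
Free chlorine required for 1.26 ppm HOCl: 1.26 / 0.7425 = 1.697 ppm.
FC to add: 1.697 − 0.7 = 0.9969 mg/L as Cl₂.
Cl₂ equivalent: 0.9969 mg/L × 447,000 L = 445.6 g.
Product at 13.1% available Cl: 445.6 / 0.131 = 3402 g.
Volume: 3402 g ÷ 1.13 g/mL = 3010 mL.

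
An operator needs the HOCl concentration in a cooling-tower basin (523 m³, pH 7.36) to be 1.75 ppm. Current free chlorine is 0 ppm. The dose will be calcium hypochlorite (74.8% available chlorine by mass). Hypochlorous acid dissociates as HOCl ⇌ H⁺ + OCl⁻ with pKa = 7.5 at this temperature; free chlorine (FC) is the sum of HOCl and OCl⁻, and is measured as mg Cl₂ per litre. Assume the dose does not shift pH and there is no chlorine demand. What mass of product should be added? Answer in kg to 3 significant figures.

2.11 kg

Volume: 523 m³ = 523,000 L.
[OCl⁻]/[HOCl] = 10^(pH − pKa) = 10^(7.36 − 7.5) = 0.7244; fraction as HOCl = 1/(1 + 0.7244) = 0.5799.
Free chlorine required for 1.75 ppm HOCl: 1.75 / 0.5799 = 3.018 ppm.
FC to add: 3.018 − 0 = 3.018 mg/L as Cl₂.
Cl₂ equivalent: 3.018 mg/L × 523,000 L = 1578 g.
Product at 74.8% available Cl: 1578 / 0.748 = 2110 g.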